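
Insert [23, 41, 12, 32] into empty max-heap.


Insert 23: [23]
Insert 41: [41, 23]
Insert 12: [41, 23, 12]
Insert 32: [41, 32, 12, 23]

Final heap: [41, 32, 12, 23]


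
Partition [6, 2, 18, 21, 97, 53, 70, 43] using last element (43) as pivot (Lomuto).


Pivot: 43
  6 <= 43: advance i (no swap)
  2 <= 43: advance i (no swap)
  18 <= 43: advance i (no swap)
  21 <= 43: advance i (no swap)
Place pivot at 4: [6, 2, 18, 21, 43, 53, 70, 97]

Partitioned: [6, 2, 18, 21, 43, 53, 70, 97]


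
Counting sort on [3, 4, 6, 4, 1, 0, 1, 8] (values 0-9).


Input: [3, 4, 6, 4, 1, 0, 1, 8]
Counts: [1, 2, 0, 1, 2, 0, 1, 0, 1, 0]

Sorted: [0, 1, 1, 3, 4, 4, 6, 8]


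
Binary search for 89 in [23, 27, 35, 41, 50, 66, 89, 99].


Step 1: lo=0, hi=7, mid=3, val=41
Step 2: lo=4, hi=7, mid=5, val=66
Step 3: lo=6, hi=7, mid=6, val=89

Found at index 6


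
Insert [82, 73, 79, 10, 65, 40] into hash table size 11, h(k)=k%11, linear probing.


Insert 82: h=5 -> slot 5
Insert 73: h=7 -> slot 7
Insert 79: h=2 -> slot 2
Insert 10: h=10 -> slot 10
Insert 65: h=10, 1 probes -> slot 0
Insert 40: h=7, 1 probes -> slot 8

Table: [65, None, 79, None, None, 82, None, 73, 40, None, 10]


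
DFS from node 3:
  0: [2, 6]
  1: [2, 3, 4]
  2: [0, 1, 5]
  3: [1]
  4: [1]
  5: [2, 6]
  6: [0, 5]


Visit 3, push [1]
Visit 1, push [4, 2]
Visit 2, push [5, 0]
Visit 0, push [6]
Visit 6, push [5]
Visit 5, push []
Visit 4, push []

DFS order: [3, 1, 2, 0, 6, 5, 4]


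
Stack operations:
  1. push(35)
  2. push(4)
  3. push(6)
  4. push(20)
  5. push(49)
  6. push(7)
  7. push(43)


push(35) -> [35]
push(4) -> [35, 4]
push(6) -> [35, 4, 6]
push(20) -> [35, 4, 6, 20]
push(49) -> [35, 4, 6, 20, 49]
push(7) -> [35, 4, 6, 20, 49, 7]
push(43) -> [35, 4, 6, 20, 49, 7, 43]

Final stack: [35, 4, 6, 20, 49, 7, 43]


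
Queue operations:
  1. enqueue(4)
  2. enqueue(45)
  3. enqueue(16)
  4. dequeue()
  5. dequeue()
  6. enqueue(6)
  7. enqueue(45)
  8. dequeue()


enqueue(4) -> [4]
enqueue(45) -> [4, 45]
enqueue(16) -> [4, 45, 16]
dequeue()->4, [45, 16]
dequeue()->45, [16]
enqueue(6) -> [16, 6]
enqueue(45) -> [16, 6, 45]
dequeue()->16, [6, 45]

Final queue: [6, 45]


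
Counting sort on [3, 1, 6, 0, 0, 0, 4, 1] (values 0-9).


Input: [3, 1, 6, 0, 0, 0, 4, 1]
Counts: [3, 2, 0, 1, 1, 0, 1, 0, 0, 0]

Sorted: [0, 0, 0, 1, 1, 3, 4, 6]


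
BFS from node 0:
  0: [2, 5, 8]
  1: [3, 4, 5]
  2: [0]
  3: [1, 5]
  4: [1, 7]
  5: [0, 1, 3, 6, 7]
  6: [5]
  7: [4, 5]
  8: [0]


Visit 0, enqueue [2, 5, 8]
Visit 2, enqueue []
Visit 5, enqueue [1, 3, 6, 7]
Visit 8, enqueue []
Visit 1, enqueue [4]
Visit 3, enqueue []
Visit 6, enqueue []
Visit 7, enqueue []
Visit 4, enqueue []

BFS order: [0, 2, 5, 8, 1, 3, 6, 7, 4]


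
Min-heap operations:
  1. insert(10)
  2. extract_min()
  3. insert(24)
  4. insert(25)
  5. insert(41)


insert(10) -> [10]
extract_min()->10, []
insert(24) -> [24]
insert(25) -> [24, 25]
insert(41) -> [24, 25, 41]

Final heap: [24, 25, 41]


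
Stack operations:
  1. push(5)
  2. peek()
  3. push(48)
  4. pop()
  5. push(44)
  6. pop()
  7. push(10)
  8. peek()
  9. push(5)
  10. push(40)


push(5) -> [5]
peek()->5
push(48) -> [5, 48]
pop()->48, [5]
push(44) -> [5, 44]
pop()->44, [5]
push(10) -> [5, 10]
peek()->10
push(5) -> [5, 10, 5]
push(40) -> [5, 10, 5, 40]

Final stack: [5, 10, 5, 40]


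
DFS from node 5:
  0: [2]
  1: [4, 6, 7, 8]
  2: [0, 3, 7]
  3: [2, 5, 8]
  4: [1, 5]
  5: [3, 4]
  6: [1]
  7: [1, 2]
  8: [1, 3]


Visit 5, push [4, 3]
Visit 3, push [8, 2]
Visit 2, push [7, 0]
Visit 0, push []
Visit 7, push [1]
Visit 1, push [8, 6, 4]
Visit 4, push []
Visit 6, push []
Visit 8, push []

DFS order: [5, 3, 2, 0, 7, 1, 4, 6, 8]


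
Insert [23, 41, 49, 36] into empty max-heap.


Insert 23: [23]
Insert 41: [41, 23]
Insert 49: [49, 23, 41]
Insert 36: [49, 36, 41, 23]

Final heap: [49, 36, 41, 23]


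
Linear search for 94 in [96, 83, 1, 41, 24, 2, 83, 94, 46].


i=0: 96!=94
i=1: 83!=94
i=2: 1!=94
i=3: 41!=94
i=4: 24!=94
i=5: 2!=94
i=6: 83!=94
i=7: 94==94 found!

Found at 7, 8 comps


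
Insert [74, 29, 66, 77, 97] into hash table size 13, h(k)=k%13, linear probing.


Insert 74: h=9 -> slot 9
Insert 29: h=3 -> slot 3
Insert 66: h=1 -> slot 1
Insert 77: h=12 -> slot 12
Insert 97: h=6 -> slot 6

Table: [None, 66, None, 29, None, None, 97, None, None, 74, None, None, 77]


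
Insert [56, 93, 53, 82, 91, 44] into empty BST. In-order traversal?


Insert 56: root
Insert 93: R from 56
Insert 53: L from 56
Insert 82: R from 56 -> L from 93
Insert 91: R from 56 -> L from 93 -> R from 82
Insert 44: L from 56 -> L from 53

In-order: [44, 53, 56, 82, 91, 93]


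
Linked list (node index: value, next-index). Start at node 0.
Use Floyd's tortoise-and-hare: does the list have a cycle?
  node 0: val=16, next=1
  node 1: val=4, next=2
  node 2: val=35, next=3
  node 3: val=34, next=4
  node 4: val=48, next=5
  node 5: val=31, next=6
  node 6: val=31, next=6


Floyd's tortoise (slow, +1) and hare (fast, +2):
  init: slow=0, fast=0
  step 1: slow=1, fast=2
  step 2: slow=2, fast=4
  step 3: slow=3, fast=6
  step 4: slow=4, fast=6
  step 5: slow=5, fast=6
  step 6: slow=6, fast=6
  slow == fast at node 6: cycle detected

Cycle: yes


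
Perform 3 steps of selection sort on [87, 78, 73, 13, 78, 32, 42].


Initial: [87, 78, 73, 13, 78, 32, 42]
Step 1: min=13 at 3
  Swap: [13, 78, 73, 87, 78, 32, 42]
Step 2: min=32 at 5
  Swap: [13, 32, 73, 87, 78, 78, 42]
Step 3: min=42 at 6
  Swap: [13, 32, 42, 87, 78, 78, 73]

After 3 steps: [13, 32, 42, 87, 78, 78, 73]


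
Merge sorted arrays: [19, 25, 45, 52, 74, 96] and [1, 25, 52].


Take 1 from B
Take 19 from A
Take 25 from A
Take 25 from B
Take 45 from A
Take 52 from A
Take 52 from B

Merged: [1, 19, 25, 25, 45, 52, 52, 74, 96]


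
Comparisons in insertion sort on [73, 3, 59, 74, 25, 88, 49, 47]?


Algorithm: insertion sort
Input: [73, 3, 59, 74, 25, 88, 49, 47]
Sorted: [3, 25, 47, 49, 59, 73, 74, 88]

20


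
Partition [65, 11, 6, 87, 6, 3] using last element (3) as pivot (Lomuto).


Pivot: 3
Place pivot at 0: [3, 11, 6, 87, 6, 65]

Partitioned: [3, 11, 6, 87, 6, 65]


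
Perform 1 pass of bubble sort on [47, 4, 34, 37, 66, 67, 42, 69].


Initial: [47, 4, 34, 37, 66, 67, 42, 69]
Pass 1: [4, 34, 37, 47, 66, 42, 67, 69] (4 swaps)

After 1 pass: [4, 34, 37, 47, 66, 42, 67, 69]


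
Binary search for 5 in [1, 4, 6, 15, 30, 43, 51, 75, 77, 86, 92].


Step 1: lo=0, hi=10, mid=5, val=43
Step 2: lo=0, hi=4, mid=2, val=6
Step 3: lo=0, hi=1, mid=0, val=1
Step 4: lo=1, hi=1, mid=1, val=4

Not found


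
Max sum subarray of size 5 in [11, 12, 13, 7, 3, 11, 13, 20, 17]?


[0:5]: 46
[1:6]: 46
[2:7]: 47
[3:8]: 54
[4:9]: 64

Max: 64 at [4:9]


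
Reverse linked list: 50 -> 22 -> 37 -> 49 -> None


Step 1: curr=50, set curr.next=prev(None) | reversed so far: 50
Step 2: curr=22, set curr.next=prev(50) | reversed so far: 22 -> 50
Step 3: curr=37, set curr.next=prev(22) | reversed so far: 37 -> 22 -> 50
Step 4: curr=49, set curr.next=prev(37) | reversed so far: 49 -> 37 -> 22 -> 50

49 -> 37 -> 22 -> 50 -> None


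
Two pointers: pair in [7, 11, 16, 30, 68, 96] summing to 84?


lo=0(7)+hi=5(96)=103
lo=0(7)+hi=4(68)=75
lo=1(11)+hi=4(68)=79
lo=2(16)+hi=4(68)=84

Yes: 16+68=84


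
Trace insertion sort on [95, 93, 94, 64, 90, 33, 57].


Initial: [95, 93, 94, 64, 90, 33, 57]
Insert 93: [93, 95, 94, 64, 90, 33, 57]
Insert 94: [93, 94, 95, 64, 90, 33, 57]
Insert 64: [64, 93, 94, 95, 90, 33, 57]
Insert 90: [64, 90, 93, 94, 95, 33, 57]
Insert 33: [33, 64, 90, 93, 94, 95, 57]
Insert 57: [33, 57, 64, 90, 93, 94, 95]

Sorted: [33, 57, 64, 90, 93, 94, 95]


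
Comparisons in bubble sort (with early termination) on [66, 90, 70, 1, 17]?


Algorithm: bubble sort (with early termination)
Input: [66, 90, 70, 1, 17]
Sorted: [1, 17, 66, 70, 90]

10


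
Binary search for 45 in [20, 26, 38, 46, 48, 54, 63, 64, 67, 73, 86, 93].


Step 1: lo=0, hi=11, mid=5, val=54
Step 2: lo=0, hi=4, mid=2, val=38
Step 3: lo=3, hi=4, mid=3, val=46

Not found


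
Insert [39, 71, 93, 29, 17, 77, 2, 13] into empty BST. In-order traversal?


Insert 39: root
Insert 71: R from 39
Insert 93: R from 39 -> R from 71
Insert 29: L from 39
Insert 17: L from 39 -> L from 29
Insert 77: R from 39 -> R from 71 -> L from 93
Insert 2: L from 39 -> L from 29 -> L from 17
Insert 13: L from 39 -> L from 29 -> L from 17 -> R from 2

In-order: [2, 13, 17, 29, 39, 71, 77, 93]


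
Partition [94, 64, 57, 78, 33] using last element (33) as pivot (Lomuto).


Pivot: 33
Place pivot at 0: [33, 64, 57, 78, 94]

Partitioned: [33, 64, 57, 78, 94]


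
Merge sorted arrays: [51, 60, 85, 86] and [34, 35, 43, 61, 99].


Take 34 from B
Take 35 from B
Take 43 from B
Take 51 from A
Take 60 from A
Take 61 from B
Take 85 from A
Take 86 from A

Merged: [34, 35, 43, 51, 60, 61, 85, 86, 99]


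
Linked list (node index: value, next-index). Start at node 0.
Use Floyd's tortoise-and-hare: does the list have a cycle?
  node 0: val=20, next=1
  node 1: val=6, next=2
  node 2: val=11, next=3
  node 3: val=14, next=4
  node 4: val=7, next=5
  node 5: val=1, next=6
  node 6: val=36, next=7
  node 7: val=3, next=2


Floyd's tortoise (slow, +1) and hare (fast, +2):
  init: slow=0, fast=0
  step 1: slow=1, fast=2
  step 2: slow=2, fast=4
  step 3: slow=3, fast=6
  step 4: slow=4, fast=2
  step 5: slow=5, fast=4
  step 6: slow=6, fast=6
  slow == fast at node 6: cycle detected

Cycle: yes


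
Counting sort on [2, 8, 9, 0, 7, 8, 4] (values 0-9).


Input: [2, 8, 9, 0, 7, 8, 4]
Counts: [1, 0, 1, 0, 1, 0, 0, 1, 2, 1]

Sorted: [0, 2, 4, 7, 8, 8, 9]


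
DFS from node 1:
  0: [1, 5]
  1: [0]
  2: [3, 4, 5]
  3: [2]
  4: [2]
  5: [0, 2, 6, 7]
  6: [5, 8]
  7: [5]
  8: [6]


Visit 1, push [0]
Visit 0, push [5]
Visit 5, push [7, 6, 2]
Visit 2, push [4, 3]
Visit 3, push []
Visit 4, push []
Visit 6, push [8]
Visit 8, push []
Visit 7, push []

DFS order: [1, 0, 5, 2, 3, 4, 6, 8, 7]


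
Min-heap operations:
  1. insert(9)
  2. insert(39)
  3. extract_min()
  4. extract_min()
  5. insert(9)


insert(9) -> [9]
insert(39) -> [9, 39]
extract_min()->9, [39]
extract_min()->39, []
insert(9) -> [9]

Final heap: [9]


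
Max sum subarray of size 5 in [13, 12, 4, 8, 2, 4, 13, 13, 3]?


[0:5]: 39
[1:6]: 30
[2:7]: 31
[3:8]: 40
[4:9]: 35

Max: 40 at [3:8]


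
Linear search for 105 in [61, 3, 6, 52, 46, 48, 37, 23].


i=0: 61!=105
i=1: 3!=105
i=2: 6!=105
i=3: 52!=105
i=4: 46!=105
i=5: 48!=105
i=6: 37!=105
i=7: 23!=105

Not found, 8 comps


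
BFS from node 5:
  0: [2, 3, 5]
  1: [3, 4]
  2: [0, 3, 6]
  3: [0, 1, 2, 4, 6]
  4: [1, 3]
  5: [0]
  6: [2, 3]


Visit 5, enqueue [0]
Visit 0, enqueue [2, 3]
Visit 2, enqueue [6]
Visit 3, enqueue [1, 4]
Visit 6, enqueue []
Visit 1, enqueue []
Visit 4, enqueue []

BFS order: [5, 0, 2, 3, 6, 1, 4]


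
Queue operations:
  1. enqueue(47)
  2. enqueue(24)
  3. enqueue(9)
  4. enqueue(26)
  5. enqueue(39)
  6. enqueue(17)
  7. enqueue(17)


enqueue(47) -> [47]
enqueue(24) -> [47, 24]
enqueue(9) -> [47, 24, 9]
enqueue(26) -> [47, 24, 9, 26]
enqueue(39) -> [47, 24, 9, 26, 39]
enqueue(17) -> [47, 24, 9, 26, 39, 17]
enqueue(17) -> [47, 24, 9, 26, 39, 17, 17]

Final queue: [47, 24, 9, 26, 39, 17, 17]


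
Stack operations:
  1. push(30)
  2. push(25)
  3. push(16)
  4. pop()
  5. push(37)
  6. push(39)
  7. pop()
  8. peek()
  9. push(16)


push(30) -> [30]
push(25) -> [30, 25]
push(16) -> [30, 25, 16]
pop()->16, [30, 25]
push(37) -> [30, 25, 37]
push(39) -> [30, 25, 37, 39]
pop()->39, [30, 25, 37]
peek()->37
push(16) -> [30, 25, 37, 16]

Final stack: [30, 25, 37, 16]


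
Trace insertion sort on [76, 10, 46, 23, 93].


Initial: [76, 10, 46, 23, 93]
Insert 10: [10, 76, 46, 23, 93]
Insert 46: [10, 46, 76, 23, 93]
Insert 23: [10, 23, 46, 76, 93]
Insert 93: [10, 23, 46, 76, 93]

Sorted: [10, 23, 46, 76, 93]


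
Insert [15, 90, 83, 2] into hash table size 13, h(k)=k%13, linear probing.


Insert 15: h=2 -> slot 2
Insert 90: h=12 -> slot 12
Insert 83: h=5 -> slot 5
Insert 2: h=2, 1 probes -> slot 3

Table: [None, None, 15, 2, None, 83, None, None, None, None, None, None, 90]


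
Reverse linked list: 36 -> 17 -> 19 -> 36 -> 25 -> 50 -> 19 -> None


Step 1: curr=36, set curr.next=prev(None) | reversed so far: 36
Step 2: curr=17, set curr.next=prev(36) | reversed so far: 17 -> 36
Step 3: curr=19, set curr.next=prev(17) | reversed so far: 19 -> 17 -> 36
Step 4: curr=36, set curr.next=prev(19) | reversed so far: 36 -> 19 -> 17 -> 36
Step 5: curr=25, set curr.next=prev(36) | reversed so far: 25 -> 36 -> 19 -> 17 -> 36
Step 6: curr=50, set curr.next=prev(25) | reversed so far: 50 -> 25 -> 36 -> 19 -> 17 -> 36
Step 7: curr=19, set curr.next=prev(50) | reversed so far: 19 -> 50 -> 25 -> 36 -> 19 -> 17 -> 36

19 -> 50 -> 25 -> 36 -> 19 -> 17 -> 36 -> None


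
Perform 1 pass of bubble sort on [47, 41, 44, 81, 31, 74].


Initial: [47, 41, 44, 81, 31, 74]
Pass 1: [41, 44, 47, 31, 74, 81] (4 swaps)

After 1 pass: [41, 44, 47, 31, 74, 81]


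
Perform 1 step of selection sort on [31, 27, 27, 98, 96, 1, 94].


Initial: [31, 27, 27, 98, 96, 1, 94]
Step 1: min=1 at 5
  Swap: [1, 27, 27, 98, 96, 31, 94]

After 1 step: [1, 27, 27, 98, 96, 31, 94]


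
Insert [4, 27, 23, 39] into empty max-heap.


Insert 4: [4]
Insert 27: [27, 4]
Insert 23: [27, 4, 23]
Insert 39: [39, 27, 23, 4]

Final heap: [39, 27, 23, 4]


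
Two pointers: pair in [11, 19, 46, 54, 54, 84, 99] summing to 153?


lo=0(11)+hi=6(99)=110
lo=1(19)+hi=6(99)=118
lo=2(46)+hi=6(99)=145
lo=3(54)+hi=6(99)=153

Yes: 54+99=153


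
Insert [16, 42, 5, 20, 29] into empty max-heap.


Insert 16: [16]
Insert 42: [42, 16]
Insert 5: [42, 16, 5]
Insert 20: [42, 20, 5, 16]
Insert 29: [42, 29, 5, 16, 20]

Final heap: [42, 29, 5, 16, 20]


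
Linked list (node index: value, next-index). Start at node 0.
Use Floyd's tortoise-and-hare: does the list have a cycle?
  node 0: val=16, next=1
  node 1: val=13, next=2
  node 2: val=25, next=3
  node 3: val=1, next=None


Floyd's tortoise (slow, +1) and hare (fast, +2):
  init: slow=0, fast=0
  step 1: slow=1, fast=2
  step 2: fast 2->3->None, no cycle

Cycle: no


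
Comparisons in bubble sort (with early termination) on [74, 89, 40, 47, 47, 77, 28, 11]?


Algorithm: bubble sort (with early termination)
Input: [74, 89, 40, 47, 47, 77, 28, 11]
Sorted: [11, 28, 40, 47, 47, 74, 77, 89]

28


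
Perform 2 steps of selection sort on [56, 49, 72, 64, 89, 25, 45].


Initial: [56, 49, 72, 64, 89, 25, 45]
Step 1: min=25 at 5
  Swap: [25, 49, 72, 64, 89, 56, 45]
Step 2: min=45 at 6
  Swap: [25, 45, 72, 64, 89, 56, 49]

After 2 steps: [25, 45, 72, 64, 89, 56, 49]


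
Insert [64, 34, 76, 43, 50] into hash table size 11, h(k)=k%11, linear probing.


Insert 64: h=9 -> slot 9
Insert 34: h=1 -> slot 1
Insert 76: h=10 -> slot 10
Insert 43: h=10, 1 probes -> slot 0
Insert 50: h=6 -> slot 6

Table: [43, 34, None, None, None, None, 50, None, None, 64, 76]


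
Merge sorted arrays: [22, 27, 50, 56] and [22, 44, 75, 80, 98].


Take 22 from A
Take 22 from B
Take 27 from A
Take 44 from B
Take 50 from A
Take 56 from A

Merged: [22, 22, 27, 44, 50, 56, 75, 80, 98]


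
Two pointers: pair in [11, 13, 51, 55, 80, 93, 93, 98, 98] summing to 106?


lo=0(11)+hi=8(98)=109
lo=0(11)+hi=7(98)=109
lo=0(11)+hi=6(93)=104
lo=1(13)+hi=6(93)=106

Yes: 13+93=106


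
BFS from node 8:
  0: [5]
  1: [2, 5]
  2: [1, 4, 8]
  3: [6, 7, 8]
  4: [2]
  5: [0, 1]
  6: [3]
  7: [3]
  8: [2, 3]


Visit 8, enqueue [2, 3]
Visit 2, enqueue [1, 4]
Visit 3, enqueue [6, 7]
Visit 1, enqueue [5]
Visit 4, enqueue []
Visit 6, enqueue []
Visit 7, enqueue []
Visit 5, enqueue [0]
Visit 0, enqueue []

BFS order: [8, 2, 3, 1, 4, 6, 7, 5, 0]


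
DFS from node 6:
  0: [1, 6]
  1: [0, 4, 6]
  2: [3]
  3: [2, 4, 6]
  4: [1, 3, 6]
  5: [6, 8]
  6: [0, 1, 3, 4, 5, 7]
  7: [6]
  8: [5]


Visit 6, push [7, 5, 4, 3, 1, 0]
Visit 0, push [1]
Visit 1, push [4]
Visit 4, push [3]
Visit 3, push [2]
Visit 2, push []
Visit 5, push [8]
Visit 8, push []
Visit 7, push []

DFS order: [6, 0, 1, 4, 3, 2, 5, 8, 7]


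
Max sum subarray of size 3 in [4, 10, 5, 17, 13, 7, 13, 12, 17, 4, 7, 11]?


[0:3]: 19
[1:4]: 32
[2:5]: 35
[3:6]: 37
[4:7]: 33
[5:8]: 32
[6:9]: 42
[7:10]: 33
[8:11]: 28
[9:12]: 22

Max: 42 at [6:9]


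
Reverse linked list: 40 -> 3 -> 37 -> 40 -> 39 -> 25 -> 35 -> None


Step 1: curr=40, set curr.next=prev(None) | reversed so far: 40
Step 2: curr=3, set curr.next=prev(40) | reversed so far: 3 -> 40
Step 3: curr=37, set curr.next=prev(3) | reversed so far: 37 -> 3 -> 40
Step 4: curr=40, set curr.next=prev(37) | reversed so far: 40 -> 37 -> 3 -> 40
Step 5: curr=39, set curr.next=prev(40) | reversed so far: 39 -> 40 -> 37 -> 3 -> 40
Step 6: curr=25, set curr.next=prev(39) | reversed so far: 25 -> 39 -> 40 -> 37 -> 3 -> 40
Step 7: curr=35, set curr.next=prev(25) | reversed so far: 35 -> 25 -> 39 -> 40 -> 37 -> 3 -> 40

35 -> 25 -> 39 -> 40 -> 37 -> 3 -> 40 -> None


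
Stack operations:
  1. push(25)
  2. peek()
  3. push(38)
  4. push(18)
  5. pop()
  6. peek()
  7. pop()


push(25) -> [25]
peek()->25
push(38) -> [25, 38]
push(18) -> [25, 38, 18]
pop()->18, [25, 38]
peek()->38
pop()->38, [25]

Final stack: [25]


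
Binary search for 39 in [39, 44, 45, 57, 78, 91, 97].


Step 1: lo=0, hi=6, mid=3, val=57
Step 2: lo=0, hi=2, mid=1, val=44
Step 3: lo=0, hi=0, mid=0, val=39

Found at index 0


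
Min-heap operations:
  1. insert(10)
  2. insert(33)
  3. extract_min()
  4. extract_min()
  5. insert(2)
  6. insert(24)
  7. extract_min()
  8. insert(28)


insert(10) -> [10]
insert(33) -> [10, 33]
extract_min()->10, [33]
extract_min()->33, []
insert(2) -> [2]
insert(24) -> [2, 24]
extract_min()->2, [24]
insert(28) -> [24, 28]

Final heap: [24, 28]


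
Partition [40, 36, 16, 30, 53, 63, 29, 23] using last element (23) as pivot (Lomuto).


Pivot: 23
  16 <= 23: swap -> [16, 36, 40, 30, 53, 63, 29, 23]
Place pivot at 1: [16, 23, 40, 30, 53, 63, 29, 36]

Partitioned: [16, 23, 40, 30, 53, 63, 29, 36]


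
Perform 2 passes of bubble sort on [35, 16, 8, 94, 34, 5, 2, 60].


Initial: [35, 16, 8, 94, 34, 5, 2, 60]
Pass 1: [16, 8, 35, 34, 5, 2, 60, 94] (6 swaps)
Pass 2: [8, 16, 34, 5, 2, 35, 60, 94] (4 swaps)

After 2 passes: [8, 16, 34, 5, 2, 35, 60, 94]


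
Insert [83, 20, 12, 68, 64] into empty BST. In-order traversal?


Insert 83: root
Insert 20: L from 83
Insert 12: L from 83 -> L from 20
Insert 68: L from 83 -> R from 20
Insert 64: L from 83 -> R from 20 -> L from 68

In-order: [12, 20, 64, 68, 83]


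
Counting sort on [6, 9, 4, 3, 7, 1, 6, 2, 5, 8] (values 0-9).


Input: [6, 9, 4, 3, 7, 1, 6, 2, 5, 8]
Counts: [0, 1, 1, 1, 1, 1, 2, 1, 1, 1]

Sorted: [1, 2, 3, 4, 5, 6, 6, 7, 8, 9]


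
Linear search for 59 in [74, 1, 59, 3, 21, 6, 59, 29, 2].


i=0: 74!=59
i=1: 1!=59
i=2: 59==59 found!

Found at 2, 3 comps


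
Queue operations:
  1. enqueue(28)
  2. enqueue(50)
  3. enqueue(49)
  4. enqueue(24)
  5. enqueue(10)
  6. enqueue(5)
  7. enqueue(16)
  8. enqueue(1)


enqueue(28) -> [28]
enqueue(50) -> [28, 50]
enqueue(49) -> [28, 50, 49]
enqueue(24) -> [28, 50, 49, 24]
enqueue(10) -> [28, 50, 49, 24, 10]
enqueue(5) -> [28, 50, 49, 24, 10, 5]
enqueue(16) -> [28, 50, 49, 24, 10, 5, 16]
enqueue(1) -> [28, 50, 49, 24, 10, 5, 16, 1]

Final queue: [28, 50, 49, 24, 10, 5, 16, 1]


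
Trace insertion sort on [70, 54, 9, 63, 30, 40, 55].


Initial: [70, 54, 9, 63, 30, 40, 55]
Insert 54: [54, 70, 9, 63, 30, 40, 55]
Insert 9: [9, 54, 70, 63, 30, 40, 55]
Insert 63: [9, 54, 63, 70, 30, 40, 55]
Insert 30: [9, 30, 54, 63, 70, 40, 55]
Insert 40: [9, 30, 40, 54, 63, 70, 55]
Insert 55: [9, 30, 40, 54, 55, 63, 70]

Sorted: [9, 30, 40, 54, 55, 63, 70]


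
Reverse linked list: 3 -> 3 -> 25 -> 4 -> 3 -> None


Step 1: curr=3, set curr.next=prev(None) | reversed so far: 3
Step 2: curr=3, set curr.next=prev(3) | reversed so far: 3 -> 3
Step 3: curr=25, set curr.next=prev(3) | reversed so far: 25 -> 3 -> 3
Step 4: curr=4, set curr.next=prev(25) | reversed so far: 4 -> 25 -> 3 -> 3
Step 5: curr=3, set curr.next=prev(4) | reversed so far: 3 -> 4 -> 25 -> 3 -> 3

3 -> 4 -> 25 -> 3 -> 3 -> None


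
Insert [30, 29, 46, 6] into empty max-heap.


Insert 30: [30]
Insert 29: [30, 29]
Insert 46: [46, 29, 30]
Insert 6: [46, 29, 30, 6]

Final heap: [46, 29, 30, 6]


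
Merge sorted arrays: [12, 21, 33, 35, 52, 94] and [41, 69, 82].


Take 12 from A
Take 21 from A
Take 33 from A
Take 35 from A
Take 41 from B
Take 52 from A
Take 69 from B
Take 82 from B

Merged: [12, 21, 33, 35, 41, 52, 69, 82, 94]


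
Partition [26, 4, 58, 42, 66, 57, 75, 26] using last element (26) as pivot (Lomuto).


Pivot: 26
  26 <= 26: advance i (no swap)
  4 <= 26: advance i (no swap)
Place pivot at 2: [26, 4, 26, 42, 66, 57, 75, 58]

Partitioned: [26, 4, 26, 42, 66, 57, 75, 58]


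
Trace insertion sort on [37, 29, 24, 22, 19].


Initial: [37, 29, 24, 22, 19]
Insert 29: [29, 37, 24, 22, 19]
Insert 24: [24, 29, 37, 22, 19]
Insert 22: [22, 24, 29, 37, 19]
Insert 19: [19, 22, 24, 29, 37]

Sorted: [19, 22, 24, 29, 37]


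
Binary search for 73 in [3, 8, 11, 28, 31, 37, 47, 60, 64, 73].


Step 1: lo=0, hi=9, mid=4, val=31
Step 2: lo=5, hi=9, mid=7, val=60
Step 3: lo=8, hi=9, mid=8, val=64
Step 4: lo=9, hi=9, mid=9, val=73

Found at index 9


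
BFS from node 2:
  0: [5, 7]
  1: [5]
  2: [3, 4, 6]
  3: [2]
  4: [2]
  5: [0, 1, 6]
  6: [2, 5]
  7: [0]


Visit 2, enqueue [3, 4, 6]
Visit 3, enqueue []
Visit 4, enqueue []
Visit 6, enqueue [5]
Visit 5, enqueue [0, 1]
Visit 0, enqueue [7]
Visit 1, enqueue []
Visit 7, enqueue []

BFS order: [2, 3, 4, 6, 5, 0, 1, 7]


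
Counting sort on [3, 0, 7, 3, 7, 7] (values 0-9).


Input: [3, 0, 7, 3, 7, 7]
Counts: [1, 0, 0, 2, 0, 0, 0, 3, 0, 0]

Sorted: [0, 3, 3, 7, 7, 7]


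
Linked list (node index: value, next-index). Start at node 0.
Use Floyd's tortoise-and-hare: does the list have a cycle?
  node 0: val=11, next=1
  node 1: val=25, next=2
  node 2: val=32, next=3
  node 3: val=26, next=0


Floyd's tortoise (slow, +1) and hare (fast, +2):
  init: slow=0, fast=0
  step 1: slow=1, fast=2
  step 2: slow=2, fast=0
  step 3: slow=3, fast=2
  step 4: slow=0, fast=0
  slow == fast at node 0: cycle detected

Cycle: yes


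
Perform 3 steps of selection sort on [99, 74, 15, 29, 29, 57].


Initial: [99, 74, 15, 29, 29, 57]
Step 1: min=15 at 2
  Swap: [15, 74, 99, 29, 29, 57]
Step 2: min=29 at 3
  Swap: [15, 29, 99, 74, 29, 57]
Step 3: min=29 at 4
  Swap: [15, 29, 29, 74, 99, 57]

After 3 steps: [15, 29, 29, 74, 99, 57]


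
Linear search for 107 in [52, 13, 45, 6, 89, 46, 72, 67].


i=0: 52!=107
i=1: 13!=107
i=2: 45!=107
i=3: 6!=107
i=4: 89!=107
i=5: 46!=107
i=6: 72!=107
i=7: 67!=107

Not found, 8 comps


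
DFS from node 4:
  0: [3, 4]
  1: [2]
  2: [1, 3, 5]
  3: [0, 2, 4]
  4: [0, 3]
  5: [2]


Visit 4, push [3, 0]
Visit 0, push [3]
Visit 3, push [2]
Visit 2, push [5, 1]
Visit 1, push []
Visit 5, push []

DFS order: [4, 0, 3, 2, 1, 5]


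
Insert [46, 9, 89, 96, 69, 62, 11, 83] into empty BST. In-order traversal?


Insert 46: root
Insert 9: L from 46
Insert 89: R from 46
Insert 96: R from 46 -> R from 89
Insert 69: R from 46 -> L from 89
Insert 62: R from 46 -> L from 89 -> L from 69
Insert 11: L from 46 -> R from 9
Insert 83: R from 46 -> L from 89 -> R from 69

In-order: [9, 11, 46, 62, 69, 83, 89, 96]


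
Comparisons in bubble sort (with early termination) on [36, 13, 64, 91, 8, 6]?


Algorithm: bubble sort (with early termination)
Input: [36, 13, 64, 91, 8, 6]
Sorted: [6, 8, 13, 36, 64, 91]

15


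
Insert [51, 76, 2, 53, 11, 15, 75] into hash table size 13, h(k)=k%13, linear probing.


Insert 51: h=12 -> slot 12
Insert 76: h=11 -> slot 11
Insert 2: h=2 -> slot 2
Insert 53: h=1 -> slot 1
Insert 11: h=11, 2 probes -> slot 0
Insert 15: h=2, 1 probes -> slot 3
Insert 75: h=10 -> slot 10

Table: [11, 53, 2, 15, None, None, None, None, None, None, 75, 76, 51]


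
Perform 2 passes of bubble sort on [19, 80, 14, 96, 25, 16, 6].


Initial: [19, 80, 14, 96, 25, 16, 6]
Pass 1: [19, 14, 80, 25, 16, 6, 96] (4 swaps)
Pass 2: [14, 19, 25, 16, 6, 80, 96] (4 swaps)

After 2 passes: [14, 19, 25, 16, 6, 80, 96]


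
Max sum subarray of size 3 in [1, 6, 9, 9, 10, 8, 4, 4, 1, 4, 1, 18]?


[0:3]: 16
[1:4]: 24
[2:5]: 28
[3:6]: 27
[4:7]: 22
[5:8]: 16
[6:9]: 9
[7:10]: 9
[8:11]: 6
[9:12]: 23

Max: 28 at [2:5]


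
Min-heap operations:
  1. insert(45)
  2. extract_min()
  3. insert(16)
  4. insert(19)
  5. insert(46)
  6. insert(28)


insert(45) -> [45]
extract_min()->45, []
insert(16) -> [16]
insert(19) -> [16, 19]
insert(46) -> [16, 19, 46]
insert(28) -> [16, 19, 46, 28]

Final heap: [16, 19, 46, 28]


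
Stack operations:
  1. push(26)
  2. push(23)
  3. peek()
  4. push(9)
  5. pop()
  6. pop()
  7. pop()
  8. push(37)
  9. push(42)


push(26) -> [26]
push(23) -> [26, 23]
peek()->23
push(9) -> [26, 23, 9]
pop()->9, [26, 23]
pop()->23, [26]
pop()->26, []
push(37) -> [37]
push(42) -> [37, 42]

Final stack: [37, 42]


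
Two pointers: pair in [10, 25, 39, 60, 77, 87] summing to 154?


lo=0(10)+hi=5(87)=97
lo=1(25)+hi=5(87)=112
lo=2(39)+hi=5(87)=126
lo=3(60)+hi=5(87)=147
lo=4(77)+hi=5(87)=164

No pair found


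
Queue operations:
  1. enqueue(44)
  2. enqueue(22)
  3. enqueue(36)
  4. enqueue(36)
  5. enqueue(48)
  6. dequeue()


enqueue(44) -> [44]
enqueue(22) -> [44, 22]
enqueue(36) -> [44, 22, 36]
enqueue(36) -> [44, 22, 36, 36]
enqueue(48) -> [44, 22, 36, 36, 48]
dequeue()->44, [22, 36, 36, 48]

Final queue: [22, 36, 36, 48]


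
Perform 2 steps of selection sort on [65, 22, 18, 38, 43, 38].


Initial: [65, 22, 18, 38, 43, 38]
Step 1: min=18 at 2
  Swap: [18, 22, 65, 38, 43, 38]
Step 2: min=22 at 1
  Swap: [18, 22, 65, 38, 43, 38]

After 2 steps: [18, 22, 65, 38, 43, 38]


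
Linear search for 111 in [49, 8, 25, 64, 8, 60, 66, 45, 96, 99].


i=0: 49!=111
i=1: 8!=111
i=2: 25!=111
i=3: 64!=111
i=4: 8!=111
i=5: 60!=111
i=6: 66!=111
i=7: 45!=111
i=8: 96!=111
i=9: 99!=111

Not found, 10 comps


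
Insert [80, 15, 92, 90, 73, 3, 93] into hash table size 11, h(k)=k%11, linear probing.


Insert 80: h=3 -> slot 3
Insert 15: h=4 -> slot 4
Insert 92: h=4, 1 probes -> slot 5
Insert 90: h=2 -> slot 2
Insert 73: h=7 -> slot 7
Insert 3: h=3, 3 probes -> slot 6
Insert 93: h=5, 3 probes -> slot 8

Table: [None, None, 90, 80, 15, 92, 3, 73, 93, None, None]


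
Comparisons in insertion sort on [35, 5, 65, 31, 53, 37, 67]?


Algorithm: insertion sort
Input: [35, 5, 65, 31, 53, 37, 67]
Sorted: [5, 31, 35, 37, 53, 65, 67]

11


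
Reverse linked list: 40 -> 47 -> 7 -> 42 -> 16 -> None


Step 1: curr=40, set curr.next=prev(None) | reversed so far: 40
Step 2: curr=47, set curr.next=prev(40) | reversed so far: 47 -> 40
Step 3: curr=7, set curr.next=prev(47) | reversed so far: 7 -> 47 -> 40
Step 4: curr=42, set curr.next=prev(7) | reversed so far: 42 -> 7 -> 47 -> 40
Step 5: curr=16, set curr.next=prev(42) | reversed so far: 16 -> 42 -> 7 -> 47 -> 40

16 -> 42 -> 7 -> 47 -> 40 -> None


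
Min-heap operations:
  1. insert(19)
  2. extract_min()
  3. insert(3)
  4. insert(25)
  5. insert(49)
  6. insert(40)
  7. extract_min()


insert(19) -> [19]
extract_min()->19, []
insert(3) -> [3]
insert(25) -> [3, 25]
insert(49) -> [3, 25, 49]
insert(40) -> [3, 25, 49, 40]
extract_min()->3, [25, 40, 49]

Final heap: [25, 40, 49]


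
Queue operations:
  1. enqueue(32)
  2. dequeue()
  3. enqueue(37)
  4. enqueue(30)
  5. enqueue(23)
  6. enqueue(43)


enqueue(32) -> [32]
dequeue()->32, []
enqueue(37) -> [37]
enqueue(30) -> [37, 30]
enqueue(23) -> [37, 30, 23]
enqueue(43) -> [37, 30, 23, 43]

Final queue: [37, 30, 23, 43]


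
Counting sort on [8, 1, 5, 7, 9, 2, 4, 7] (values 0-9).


Input: [8, 1, 5, 7, 9, 2, 4, 7]
Counts: [0, 1, 1, 0, 1, 1, 0, 2, 1, 1]

Sorted: [1, 2, 4, 5, 7, 7, 8, 9]


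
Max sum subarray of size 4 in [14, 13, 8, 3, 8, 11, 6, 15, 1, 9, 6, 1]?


[0:4]: 38
[1:5]: 32
[2:6]: 30
[3:7]: 28
[4:8]: 40
[5:9]: 33
[6:10]: 31
[7:11]: 31
[8:12]: 17

Max: 40 at [4:8]


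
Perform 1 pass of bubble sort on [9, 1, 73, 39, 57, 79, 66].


Initial: [9, 1, 73, 39, 57, 79, 66]
Pass 1: [1, 9, 39, 57, 73, 66, 79] (4 swaps)

After 1 pass: [1, 9, 39, 57, 73, 66, 79]


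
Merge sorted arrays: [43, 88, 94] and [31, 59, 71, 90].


Take 31 from B
Take 43 from A
Take 59 from B
Take 71 from B
Take 88 from A
Take 90 from B

Merged: [31, 43, 59, 71, 88, 90, 94]


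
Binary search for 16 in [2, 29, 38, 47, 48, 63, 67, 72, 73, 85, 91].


Step 1: lo=0, hi=10, mid=5, val=63
Step 2: lo=0, hi=4, mid=2, val=38
Step 3: lo=0, hi=1, mid=0, val=2
Step 4: lo=1, hi=1, mid=1, val=29

Not found


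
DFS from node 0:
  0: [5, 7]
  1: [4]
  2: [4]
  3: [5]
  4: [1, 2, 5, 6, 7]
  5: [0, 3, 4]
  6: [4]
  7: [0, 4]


Visit 0, push [7, 5]
Visit 5, push [4, 3]
Visit 3, push []
Visit 4, push [7, 6, 2, 1]
Visit 1, push []
Visit 2, push []
Visit 6, push []
Visit 7, push []

DFS order: [0, 5, 3, 4, 1, 2, 6, 7]


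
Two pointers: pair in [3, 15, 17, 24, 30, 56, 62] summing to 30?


lo=0(3)+hi=6(62)=65
lo=0(3)+hi=5(56)=59
lo=0(3)+hi=4(30)=33
lo=0(3)+hi=3(24)=27
lo=1(15)+hi=3(24)=39
lo=1(15)+hi=2(17)=32

No pair found


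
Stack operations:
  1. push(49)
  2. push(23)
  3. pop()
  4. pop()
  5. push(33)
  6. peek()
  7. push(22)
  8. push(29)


push(49) -> [49]
push(23) -> [49, 23]
pop()->23, [49]
pop()->49, []
push(33) -> [33]
peek()->33
push(22) -> [33, 22]
push(29) -> [33, 22, 29]

Final stack: [33, 22, 29]


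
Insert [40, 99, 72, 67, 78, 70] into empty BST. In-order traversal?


Insert 40: root
Insert 99: R from 40
Insert 72: R from 40 -> L from 99
Insert 67: R from 40 -> L from 99 -> L from 72
Insert 78: R from 40 -> L from 99 -> R from 72
Insert 70: R from 40 -> L from 99 -> L from 72 -> R from 67

In-order: [40, 67, 70, 72, 78, 99]


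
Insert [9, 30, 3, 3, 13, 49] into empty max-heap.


Insert 9: [9]
Insert 30: [30, 9]
Insert 3: [30, 9, 3]
Insert 3: [30, 9, 3, 3]
Insert 13: [30, 13, 3, 3, 9]
Insert 49: [49, 13, 30, 3, 9, 3]

Final heap: [49, 13, 30, 3, 9, 3]


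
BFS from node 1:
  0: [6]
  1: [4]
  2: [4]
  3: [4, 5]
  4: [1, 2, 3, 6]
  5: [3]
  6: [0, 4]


Visit 1, enqueue [4]
Visit 4, enqueue [2, 3, 6]
Visit 2, enqueue []
Visit 3, enqueue [5]
Visit 6, enqueue [0]
Visit 5, enqueue []
Visit 0, enqueue []

BFS order: [1, 4, 2, 3, 6, 5, 0]


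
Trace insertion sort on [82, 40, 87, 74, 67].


Initial: [82, 40, 87, 74, 67]
Insert 40: [40, 82, 87, 74, 67]
Insert 87: [40, 82, 87, 74, 67]
Insert 74: [40, 74, 82, 87, 67]
Insert 67: [40, 67, 74, 82, 87]

Sorted: [40, 67, 74, 82, 87]


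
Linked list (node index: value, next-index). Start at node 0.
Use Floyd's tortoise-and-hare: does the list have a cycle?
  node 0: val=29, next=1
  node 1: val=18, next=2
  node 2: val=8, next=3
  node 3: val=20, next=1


Floyd's tortoise (slow, +1) and hare (fast, +2):
  init: slow=0, fast=0
  step 1: slow=1, fast=2
  step 2: slow=2, fast=1
  step 3: slow=3, fast=3
  slow == fast at node 3: cycle detected

Cycle: yes


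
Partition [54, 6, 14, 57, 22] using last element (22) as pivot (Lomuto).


Pivot: 22
  6 <= 22: swap -> [6, 54, 14, 57, 22]
  14 <= 22: swap -> [6, 14, 54, 57, 22]
Place pivot at 2: [6, 14, 22, 57, 54]

Partitioned: [6, 14, 22, 57, 54]


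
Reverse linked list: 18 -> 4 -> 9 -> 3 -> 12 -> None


Step 1: curr=18, set curr.next=prev(None) | reversed so far: 18
Step 2: curr=4, set curr.next=prev(18) | reversed so far: 4 -> 18
Step 3: curr=9, set curr.next=prev(4) | reversed so far: 9 -> 4 -> 18
Step 4: curr=3, set curr.next=prev(9) | reversed so far: 3 -> 9 -> 4 -> 18
Step 5: curr=12, set curr.next=prev(3) | reversed so far: 12 -> 3 -> 9 -> 4 -> 18

12 -> 3 -> 9 -> 4 -> 18 -> None


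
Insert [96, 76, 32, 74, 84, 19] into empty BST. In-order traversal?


Insert 96: root
Insert 76: L from 96
Insert 32: L from 96 -> L from 76
Insert 74: L from 96 -> L from 76 -> R from 32
Insert 84: L from 96 -> R from 76
Insert 19: L from 96 -> L from 76 -> L from 32

In-order: [19, 32, 74, 76, 84, 96]


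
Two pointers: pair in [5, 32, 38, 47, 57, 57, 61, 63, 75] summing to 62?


lo=0(5)+hi=8(75)=80
lo=0(5)+hi=7(63)=68
lo=0(5)+hi=6(61)=66
lo=0(5)+hi=5(57)=62

Yes: 5+57=62


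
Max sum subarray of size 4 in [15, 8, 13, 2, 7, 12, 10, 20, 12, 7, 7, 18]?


[0:4]: 38
[1:5]: 30
[2:6]: 34
[3:7]: 31
[4:8]: 49
[5:9]: 54
[6:10]: 49
[7:11]: 46
[8:12]: 44

Max: 54 at [5:9]


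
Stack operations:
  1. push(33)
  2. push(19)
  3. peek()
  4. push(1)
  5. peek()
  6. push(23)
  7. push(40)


push(33) -> [33]
push(19) -> [33, 19]
peek()->19
push(1) -> [33, 19, 1]
peek()->1
push(23) -> [33, 19, 1, 23]
push(40) -> [33, 19, 1, 23, 40]

Final stack: [33, 19, 1, 23, 40]


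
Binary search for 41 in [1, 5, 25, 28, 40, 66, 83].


Step 1: lo=0, hi=6, mid=3, val=28
Step 2: lo=4, hi=6, mid=5, val=66
Step 3: lo=4, hi=4, mid=4, val=40

Not found


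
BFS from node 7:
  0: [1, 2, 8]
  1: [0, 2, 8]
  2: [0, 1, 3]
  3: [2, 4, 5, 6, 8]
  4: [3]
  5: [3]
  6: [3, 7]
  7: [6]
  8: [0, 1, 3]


Visit 7, enqueue [6]
Visit 6, enqueue [3]
Visit 3, enqueue [2, 4, 5, 8]
Visit 2, enqueue [0, 1]
Visit 4, enqueue []
Visit 5, enqueue []
Visit 8, enqueue []
Visit 0, enqueue []
Visit 1, enqueue []

BFS order: [7, 6, 3, 2, 4, 5, 8, 0, 1]


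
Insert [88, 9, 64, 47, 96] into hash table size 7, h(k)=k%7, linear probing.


Insert 88: h=4 -> slot 4
Insert 9: h=2 -> slot 2
Insert 64: h=1 -> slot 1
Insert 47: h=5 -> slot 5
Insert 96: h=5, 1 probes -> slot 6

Table: [None, 64, 9, None, 88, 47, 96]


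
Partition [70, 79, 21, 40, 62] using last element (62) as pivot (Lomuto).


Pivot: 62
  21 <= 62: swap -> [21, 79, 70, 40, 62]
  40 <= 62: swap -> [21, 40, 70, 79, 62]
Place pivot at 2: [21, 40, 62, 79, 70]

Partitioned: [21, 40, 62, 79, 70]


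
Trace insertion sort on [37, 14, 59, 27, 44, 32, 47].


Initial: [37, 14, 59, 27, 44, 32, 47]
Insert 14: [14, 37, 59, 27, 44, 32, 47]
Insert 59: [14, 37, 59, 27, 44, 32, 47]
Insert 27: [14, 27, 37, 59, 44, 32, 47]
Insert 44: [14, 27, 37, 44, 59, 32, 47]
Insert 32: [14, 27, 32, 37, 44, 59, 47]
Insert 47: [14, 27, 32, 37, 44, 47, 59]

Sorted: [14, 27, 32, 37, 44, 47, 59]


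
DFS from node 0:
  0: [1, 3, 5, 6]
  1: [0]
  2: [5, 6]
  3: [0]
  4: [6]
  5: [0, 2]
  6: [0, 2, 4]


Visit 0, push [6, 5, 3, 1]
Visit 1, push []
Visit 3, push []
Visit 5, push [2]
Visit 2, push [6]
Visit 6, push [4]
Visit 4, push []

DFS order: [0, 1, 3, 5, 2, 6, 4]


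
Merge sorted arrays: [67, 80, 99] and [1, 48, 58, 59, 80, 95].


Take 1 from B
Take 48 from B
Take 58 from B
Take 59 from B
Take 67 from A
Take 80 from A
Take 80 from B
Take 95 from B

Merged: [1, 48, 58, 59, 67, 80, 80, 95, 99]


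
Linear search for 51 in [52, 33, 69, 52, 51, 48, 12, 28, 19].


i=0: 52!=51
i=1: 33!=51
i=2: 69!=51
i=3: 52!=51
i=4: 51==51 found!

Found at 4, 5 comps


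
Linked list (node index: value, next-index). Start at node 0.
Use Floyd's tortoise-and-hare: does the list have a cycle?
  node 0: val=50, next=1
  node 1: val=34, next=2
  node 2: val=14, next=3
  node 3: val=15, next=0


Floyd's tortoise (slow, +1) and hare (fast, +2):
  init: slow=0, fast=0
  step 1: slow=1, fast=2
  step 2: slow=2, fast=0
  step 3: slow=3, fast=2
  step 4: slow=0, fast=0
  slow == fast at node 0: cycle detected

Cycle: yes


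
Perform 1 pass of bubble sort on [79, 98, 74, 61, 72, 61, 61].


Initial: [79, 98, 74, 61, 72, 61, 61]
Pass 1: [79, 74, 61, 72, 61, 61, 98] (5 swaps)

After 1 pass: [79, 74, 61, 72, 61, 61, 98]


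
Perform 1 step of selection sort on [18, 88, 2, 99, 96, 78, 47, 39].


Initial: [18, 88, 2, 99, 96, 78, 47, 39]
Step 1: min=2 at 2
  Swap: [2, 88, 18, 99, 96, 78, 47, 39]

After 1 step: [2, 88, 18, 99, 96, 78, 47, 39]


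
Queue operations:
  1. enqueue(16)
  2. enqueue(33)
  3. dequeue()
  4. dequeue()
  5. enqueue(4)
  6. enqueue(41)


enqueue(16) -> [16]
enqueue(33) -> [16, 33]
dequeue()->16, [33]
dequeue()->33, []
enqueue(4) -> [4]
enqueue(41) -> [4, 41]

Final queue: [4, 41]


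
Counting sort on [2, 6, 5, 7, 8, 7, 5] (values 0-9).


Input: [2, 6, 5, 7, 8, 7, 5]
Counts: [0, 0, 1, 0, 0, 2, 1, 2, 1, 0]

Sorted: [2, 5, 5, 6, 7, 7, 8]


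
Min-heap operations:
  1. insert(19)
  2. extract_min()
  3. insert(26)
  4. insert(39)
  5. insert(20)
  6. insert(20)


insert(19) -> [19]
extract_min()->19, []
insert(26) -> [26]
insert(39) -> [26, 39]
insert(20) -> [20, 39, 26]
insert(20) -> [20, 20, 26, 39]

Final heap: [20, 20, 26, 39]


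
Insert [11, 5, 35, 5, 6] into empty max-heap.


Insert 11: [11]
Insert 5: [11, 5]
Insert 35: [35, 5, 11]
Insert 5: [35, 5, 11, 5]
Insert 6: [35, 6, 11, 5, 5]

Final heap: [35, 6, 11, 5, 5]


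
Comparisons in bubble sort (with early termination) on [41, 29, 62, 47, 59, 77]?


Algorithm: bubble sort (with early termination)
Input: [41, 29, 62, 47, 59, 77]
Sorted: [29, 41, 47, 59, 62, 77]

9


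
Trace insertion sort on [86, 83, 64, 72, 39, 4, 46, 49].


Initial: [86, 83, 64, 72, 39, 4, 46, 49]
Insert 83: [83, 86, 64, 72, 39, 4, 46, 49]
Insert 64: [64, 83, 86, 72, 39, 4, 46, 49]
Insert 72: [64, 72, 83, 86, 39, 4, 46, 49]
Insert 39: [39, 64, 72, 83, 86, 4, 46, 49]
Insert 4: [4, 39, 64, 72, 83, 86, 46, 49]
Insert 46: [4, 39, 46, 64, 72, 83, 86, 49]
Insert 49: [4, 39, 46, 49, 64, 72, 83, 86]

Sorted: [4, 39, 46, 49, 64, 72, 83, 86]


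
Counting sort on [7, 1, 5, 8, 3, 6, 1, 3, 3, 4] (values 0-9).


Input: [7, 1, 5, 8, 3, 6, 1, 3, 3, 4]
Counts: [0, 2, 0, 3, 1, 1, 1, 1, 1, 0]

Sorted: [1, 1, 3, 3, 3, 4, 5, 6, 7, 8]


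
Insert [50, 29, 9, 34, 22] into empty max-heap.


Insert 50: [50]
Insert 29: [50, 29]
Insert 9: [50, 29, 9]
Insert 34: [50, 34, 9, 29]
Insert 22: [50, 34, 9, 29, 22]

Final heap: [50, 34, 9, 29, 22]


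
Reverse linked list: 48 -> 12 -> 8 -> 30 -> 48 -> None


Step 1: curr=48, set curr.next=prev(None) | reversed so far: 48
Step 2: curr=12, set curr.next=prev(48) | reversed so far: 12 -> 48
Step 3: curr=8, set curr.next=prev(12) | reversed so far: 8 -> 12 -> 48
Step 4: curr=30, set curr.next=prev(8) | reversed so far: 30 -> 8 -> 12 -> 48
Step 5: curr=48, set curr.next=prev(30) | reversed so far: 48 -> 30 -> 8 -> 12 -> 48

48 -> 30 -> 8 -> 12 -> 48 -> None


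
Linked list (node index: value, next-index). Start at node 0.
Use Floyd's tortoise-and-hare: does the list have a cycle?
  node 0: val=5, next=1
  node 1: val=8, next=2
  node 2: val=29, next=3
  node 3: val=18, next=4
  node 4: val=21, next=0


Floyd's tortoise (slow, +1) and hare (fast, +2):
  init: slow=0, fast=0
  step 1: slow=1, fast=2
  step 2: slow=2, fast=4
  step 3: slow=3, fast=1
  step 4: slow=4, fast=3
  step 5: slow=0, fast=0
  slow == fast at node 0: cycle detected

Cycle: yes


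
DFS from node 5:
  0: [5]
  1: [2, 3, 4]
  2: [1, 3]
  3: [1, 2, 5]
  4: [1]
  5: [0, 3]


Visit 5, push [3, 0]
Visit 0, push []
Visit 3, push [2, 1]
Visit 1, push [4, 2]
Visit 2, push []
Visit 4, push []

DFS order: [5, 0, 3, 1, 2, 4]


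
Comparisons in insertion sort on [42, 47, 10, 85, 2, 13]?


Algorithm: insertion sort
Input: [42, 47, 10, 85, 2, 13]
Sorted: [2, 10, 13, 42, 47, 85]

12


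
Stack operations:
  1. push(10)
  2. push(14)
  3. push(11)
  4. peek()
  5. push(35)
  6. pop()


push(10) -> [10]
push(14) -> [10, 14]
push(11) -> [10, 14, 11]
peek()->11
push(35) -> [10, 14, 11, 35]
pop()->35, [10, 14, 11]

Final stack: [10, 14, 11]


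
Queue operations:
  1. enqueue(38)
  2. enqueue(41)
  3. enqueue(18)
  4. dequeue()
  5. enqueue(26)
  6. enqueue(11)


enqueue(38) -> [38]
enqueue(41) -> [38, 41]
enqueue(18) -> [38, 41, 18]
dequeue()->38, [41, 18]
enqueue(26) -> [41, 18, 26]
enqueue(11) -> [41, 18, 26, 11]

Final queue: [41, 18, 26, 11]
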